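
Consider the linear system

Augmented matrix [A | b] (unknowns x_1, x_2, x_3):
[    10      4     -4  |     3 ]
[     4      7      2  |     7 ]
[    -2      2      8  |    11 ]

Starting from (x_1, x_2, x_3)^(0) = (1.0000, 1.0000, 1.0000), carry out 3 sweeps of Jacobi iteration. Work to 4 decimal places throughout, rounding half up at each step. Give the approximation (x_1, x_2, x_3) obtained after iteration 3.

(0.6914, 0.1429, 1.4643)

Iteration 1:
  x_1 = (3 - (4)·1.0000 - (-4)·1.0000) / (10) = 0.3000
  x_2 = (7 - (4)·1.0000 - (2)·1.0000) / (7) = 0.1429
  x_3 = (11 - (-2)·1.0000 - (2)·1.0000) / (8) = 1.3750
Iteration 2:
  x_1 = (3 - (4)·0.1429 - (-4)·1.3750) / (10) = 0.7928
  x_2 = (7 - (4)·0.3000 - (2)·1.3750) / (7) = 0.4357
  x_3 = (11 - (-2)·0.3000 - (2)·0.1429) / (8) = 1.4143
Iteration 3:
  x_1 = (3 - (4)·0.4357 - (-4)·1.4143) / (10) = 0.6914
  x_2 = (7 - (4)·0.7928 - (2)·1.4143) / (7) = 0.1429
  x_3 = (11 - (-2)·0.7928 - (2)·0.4357) / (8) = 1.4643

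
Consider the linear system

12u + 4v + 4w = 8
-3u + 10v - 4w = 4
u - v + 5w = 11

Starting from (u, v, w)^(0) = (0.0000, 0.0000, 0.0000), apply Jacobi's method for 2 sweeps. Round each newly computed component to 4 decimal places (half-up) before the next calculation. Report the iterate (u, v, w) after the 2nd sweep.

Iteration 1:
  u = (8 - (4)·0.0000 - (4)·0.0000) / (12) = 0.6667
  v = (4 - (-3)·0.0000 - (-4)·0.0000) / (10) = 0.4000
  w = (11 - (1)·0.0000 - (-1)·0.0000) / (5) = 2.2000
Iteration 2:
  u = (8 - (4)·0.4000 - (4)·2.2000) / (12) = -0.2000
  v = (4 - (-3)·0.6667 - (-4)·2.2000) / (10) = 1.4800
  w = (11 - (1)·0.6667 - (-1)·0.4000) / (5) = 2.1467

(-0.2000, 1.4800, 2.1467)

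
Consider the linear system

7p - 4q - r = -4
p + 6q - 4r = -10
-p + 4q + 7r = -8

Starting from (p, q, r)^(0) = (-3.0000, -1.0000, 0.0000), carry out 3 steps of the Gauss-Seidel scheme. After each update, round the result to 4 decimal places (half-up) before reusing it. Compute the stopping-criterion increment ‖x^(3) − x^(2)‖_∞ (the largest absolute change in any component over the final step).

0.1303

Iteration 1:
  p = (-4 - (-4)·-1.0000 - (-1)·0.0000) / (7) = -1.1429
  q = (-10 - (1)·-1.1429 - (-4)·0.0000) / (6) = -1.4762
  r = (-8 - (-1)·-1.1429 - (4)·-1.4762) / (7) = -0.4626
Iteration 2:
  p = (-4 - (-4)·-1.4762 - (-1)·-0.4626) / (7) = -1.4811
  q = (-10 - (1)·-1.4811 - (-4)·-0.4626) / (6) = -1.7282
  r = (-8 - (-1)·-1.4811 - (4)·-1.7282) / (7) = -0.3669
Iteration 3:
  p = (-4 - (-4)·-1.7282 - (-1)·-0.3669) / (7) = -1.6114
  q = (-10 - (1)·-1.6114 - (-4)·-0.3669) / (6) = -1.6427
  r = (-8 - (-1)·-1.6114 - (4)·-1.6427) / (7) = -0.4344
Change: (-0.1303, 0.0855, -0.0675) → max |·| = 0.1303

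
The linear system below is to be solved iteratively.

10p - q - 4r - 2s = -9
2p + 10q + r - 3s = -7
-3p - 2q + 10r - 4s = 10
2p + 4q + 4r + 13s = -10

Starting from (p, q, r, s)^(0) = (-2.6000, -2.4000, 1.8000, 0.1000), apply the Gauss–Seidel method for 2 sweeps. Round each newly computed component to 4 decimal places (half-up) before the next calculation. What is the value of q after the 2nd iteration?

Iteration 1:
  p = (-9 - (-1)·-2.4000 - (-4)·1.8000 - (-2)·0.1000) / (10) = -0.4000
  q = (-7 - (2)·-0.4000 - (1)·1.8000 - (-3)·0.1000) / (10) = -0.7700
  r = (10 - (-3)·-0.4000 - (-2)·-0.7700 - (-4)·0.1000) / (10) = 0.7660
  s = (-10 - (2)·-0.4000 - (4)·-0.7700 - (4)·0.7660) / (13) = -0.7065
Iteration 2:
  p = (-9 - (-1)·-0.7700 - (-4)·0.7660 - (-2)·-0.7065) / (10) = -0.8119
  q = (-7 - (2)·-0.8119 - (1)·0.7660 - (-3)·-0.7065) / (10) = -0.8262
  r = (10 - (-3)·-0.8119 - (-2)·-0.8262 - (-4)·-0.7065) / (10) = 0.3086
  s = (-10 - (2)·-0.8119 - (4)·-0.8262 - (4)·0.3086) / (13) = -0.4851

-0.8262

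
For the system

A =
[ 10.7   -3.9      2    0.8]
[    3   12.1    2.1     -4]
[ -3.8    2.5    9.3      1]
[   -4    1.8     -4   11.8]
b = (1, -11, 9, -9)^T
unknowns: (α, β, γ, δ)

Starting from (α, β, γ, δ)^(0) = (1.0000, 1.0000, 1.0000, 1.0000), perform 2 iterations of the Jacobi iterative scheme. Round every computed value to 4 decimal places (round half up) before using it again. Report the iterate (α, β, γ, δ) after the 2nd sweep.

(-0.4402, -1.2098, 1.3423, -0.2046)

Iteration 1:
  α = (1 - (-3.9)·1.0000 - (2)·1.0000 - (0.8)·1.0000) / (10.7) = 0.1963
  β = (-11 - (3)·1.0000 - (2.1)·1.0000 - (-4)·1.0000) / (12.1) = -1.0000
  γ = (9 - (-3.8)·1.0000 - (2.5)·1.0000 - (1)·1.0000) / (9.3) = 1.0000
  δ = (-9 - (-4)·1.0000 - (1.8)·1.0000 - (-4)·1.0000) / (11.8) = -0.2373
Iteration 2:
  α = (1 - (-3.9)·-1.0000 - (2)·1.0000 - (0.8)·-0.2373) / (10.7) = -0.4402
  β = (-11 - (3)·0.1963 - (2.1)·1.0000 - (-4)·-0.2373) / (12.1) = -1.2098
  γ = (9 - (-3.8)·0.1963 - (2.5)·-1.0000 - (1)·-0.2373) / (9.3) = 1.3423
  δ = (-9 - (-4)·0.1963 - (1.8)·-1.0000 - (-4)·1.0000) / (11.8) = -0.2046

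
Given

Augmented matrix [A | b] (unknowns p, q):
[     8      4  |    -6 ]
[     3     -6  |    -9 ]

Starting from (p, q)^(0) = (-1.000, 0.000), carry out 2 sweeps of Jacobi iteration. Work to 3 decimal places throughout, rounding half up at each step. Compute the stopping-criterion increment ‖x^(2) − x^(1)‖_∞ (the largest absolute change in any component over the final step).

Iteration 1:
  p = (-6 - (4)·0.000) / (8) = -0.750
  q = (-9 - (3)·-1.000) / (-6) = 1.000
Iteration 2:
  p = (-6 - (4)·1.000) / (8) = -1.250
  q = (-9 - (3)·-0.750) / (-6) = 1.125
Change: (-0.500, 0.125) → max |·| = 0.500

0.500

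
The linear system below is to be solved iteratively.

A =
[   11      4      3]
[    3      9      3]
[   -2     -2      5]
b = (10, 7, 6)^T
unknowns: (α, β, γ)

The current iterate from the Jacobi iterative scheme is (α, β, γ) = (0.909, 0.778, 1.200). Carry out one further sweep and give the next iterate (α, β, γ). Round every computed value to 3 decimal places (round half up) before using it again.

One sweep:
  α = (10 - (4)·0.778 - (3)·1.200) / (11) = 0.299
  β = (7 - (3)·0.909 - (3)·1.200) / (9) = 0.075
  γ = (6 - (-2)·0.909 - (-2)·0.778) / (5) = 1.875

(0.299, 0.075, 1.875)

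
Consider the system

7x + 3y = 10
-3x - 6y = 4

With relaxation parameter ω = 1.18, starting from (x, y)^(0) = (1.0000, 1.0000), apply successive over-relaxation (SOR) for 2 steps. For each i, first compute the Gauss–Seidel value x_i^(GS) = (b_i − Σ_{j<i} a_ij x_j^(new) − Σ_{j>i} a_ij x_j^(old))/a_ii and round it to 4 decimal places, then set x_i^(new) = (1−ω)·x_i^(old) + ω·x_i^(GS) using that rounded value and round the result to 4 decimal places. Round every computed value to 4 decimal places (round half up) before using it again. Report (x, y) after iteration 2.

Iteration 1:
  x: GS value = (10 - (3)·1.0000) / (7) = 1.0000;  x ← (1−ω)·1.0000 + ω·1.0000 = 1.0000
  y: GS value = (4 - (-3)·1.0000) / (-6) = -1.1667;  y ← (1−ω)·1.0000 + ω·-1.1667 = -1.5567
Iteration 2:
  x: GS value = (10 - (3)·-1.5567) / (7) = 2.0957;  x ← (1−ω)·1.0000 + ω·2.0957 = 2.2929
  y: GS value = (4 - (-3)·2.2929) / (-6) = -1.8131;  y ← (1−ω)·-1.5567 + ω·-1.8131 = -1.8593

(2.2929, -1.8593)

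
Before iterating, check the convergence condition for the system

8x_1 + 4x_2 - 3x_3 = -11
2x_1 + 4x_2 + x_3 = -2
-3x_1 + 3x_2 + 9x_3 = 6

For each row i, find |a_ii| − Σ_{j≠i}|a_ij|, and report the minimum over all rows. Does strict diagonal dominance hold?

row 1: |8| − (4+3) = 1
row 2: |4| − (2+1) = 1
row 3: |9| − (3+3) = 3
minimum over rows = 1 → strictly diagonally dominant (convergence guaranteed)

1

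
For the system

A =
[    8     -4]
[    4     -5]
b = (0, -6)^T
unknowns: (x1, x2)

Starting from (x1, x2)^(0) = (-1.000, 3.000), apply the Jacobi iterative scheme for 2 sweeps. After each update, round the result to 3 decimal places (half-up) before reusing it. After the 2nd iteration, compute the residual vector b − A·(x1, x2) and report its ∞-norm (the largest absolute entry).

Iteration 1:
  x1 = (0 - (-4)·3.000) / (8) = 1.500
  x2 = (-6 - (4)·-1.000) / (-5) = 0.400
Iteration 2:
  x1 = (0 - (-4)·0.400) / (8) = 0.200
  x2 = (-6 - (4)·1.500) / (-5) = 2.400
Residual b − A·x = (8.000, 5.200); ∞-norm = 8.000

8.000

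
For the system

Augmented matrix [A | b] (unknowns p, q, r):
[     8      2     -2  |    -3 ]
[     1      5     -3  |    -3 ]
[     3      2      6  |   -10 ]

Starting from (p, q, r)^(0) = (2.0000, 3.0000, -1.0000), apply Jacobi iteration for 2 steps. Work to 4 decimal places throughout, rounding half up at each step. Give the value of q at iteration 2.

Iteration 1:
  p = (-3 - (2)·3.0000 - (-2)·-1.0000) / (8) = -1.3750
  q = (-3 - (1)·2.0000 - (-3)·-1.0000) / (5) = -1.6000
  r = (-10 - (3)·2.0000 - (2)·3.0000) / (6) = -3.6667
Iteration 2:
  p = (-3 - (2)·-1.6000 - (-2)·-3.6667) / (8) = -0.8917
  q = (-3 - (1)·-1.3750 - (-3)·-3.6667) / (5) = -2.5250
  r = (-10 - (3)·-1.3750 - (2)·-1.6000) / (6) = -0.4458

-2.5250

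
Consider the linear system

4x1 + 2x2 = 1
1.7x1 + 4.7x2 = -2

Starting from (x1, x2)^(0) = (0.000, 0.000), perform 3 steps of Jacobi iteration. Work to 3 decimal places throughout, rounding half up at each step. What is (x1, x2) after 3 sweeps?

(0.508, -0.593)

Iteration 1:
  x1 = (1 - (2)·0.000) / (4) = 0.250
  x2 = (-2 - (1.7)·0.000) / (4.7) = -0.426
Iteration 2:
  x1 = (1 - (2)·-0.426) / (4) = 0.463
  x2 = (-2 - (1.7)·0.250) / (4.7) = -0.516
Iteration 3:
  x1 = (1 - (2)·-0.516) / (4) = 0.508
  x2 = (-2 - (1.7)·0.463) / (4.7) = -0.593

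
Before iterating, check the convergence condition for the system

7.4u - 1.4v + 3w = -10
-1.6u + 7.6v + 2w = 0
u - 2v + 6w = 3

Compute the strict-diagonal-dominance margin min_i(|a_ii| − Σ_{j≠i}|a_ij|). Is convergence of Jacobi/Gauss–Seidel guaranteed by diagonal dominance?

row 1: |7.4| − (1.4+3) = 3
row 2: |7.6| − (1.6+2) = 4
row 3: |6| − (1+2) = 3
minimum over rows = 3 → strictly diagonally dominant (convergence guaranteed)

3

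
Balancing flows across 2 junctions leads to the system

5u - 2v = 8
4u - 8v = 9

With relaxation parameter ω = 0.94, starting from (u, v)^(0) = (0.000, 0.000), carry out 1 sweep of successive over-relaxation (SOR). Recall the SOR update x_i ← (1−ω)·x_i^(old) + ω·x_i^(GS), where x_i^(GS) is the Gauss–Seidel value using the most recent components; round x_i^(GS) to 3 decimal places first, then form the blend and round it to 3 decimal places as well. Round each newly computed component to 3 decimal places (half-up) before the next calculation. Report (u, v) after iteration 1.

(1.504, -0.351)

Iteration 1:
  u: GS value = (8 - (-2)·0.000) / (5) = 1.600;  u ← (1−ω)·0.000 + ω·1.600 = 1.504
  v: GS value = (9 - (4)·1.504) / (-8) = -0.373;  v ← (1−ω)·0.000 + ω·-0.373 = -0.351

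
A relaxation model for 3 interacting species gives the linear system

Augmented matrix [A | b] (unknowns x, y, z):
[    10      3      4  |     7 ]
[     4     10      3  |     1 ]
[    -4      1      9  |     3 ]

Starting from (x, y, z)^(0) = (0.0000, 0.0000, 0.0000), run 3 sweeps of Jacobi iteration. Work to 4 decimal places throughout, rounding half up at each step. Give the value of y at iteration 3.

Iteration 1:
  x = (7 - (3)·0.0000 - (4)·0.0000) / (10) = 0.7000
  y = (1 - (4)·0.0000 - (3)·0.0000) / (10) = 0.1000
  z = (3 - (-4)·0.0000 - (1)·0.0000) / (9) = 0.3333
Iteration 2:
  x = (7 - (3)·0.1000 - (4)·0.3333) / (10) = 0.5367
  y = (1 - (4)·0.7000 - (3)·0.3333) / (10) = -0.2800
  z = (3 - (-4)·0.7000 - (1)·0.1000) / (9) = 0.6333
Iteration 3:
  x = (7 - (3)·-0.2800 - (4)·0.6333) / (10) = 0.5307
  y = (1 - (4)·0.5367 - (3)·0.6333) / (10) = -0.3047
  z = (3 - (-4)·0.5367 - (1)·-0.2800) / (9) = 0.6030

-0.3047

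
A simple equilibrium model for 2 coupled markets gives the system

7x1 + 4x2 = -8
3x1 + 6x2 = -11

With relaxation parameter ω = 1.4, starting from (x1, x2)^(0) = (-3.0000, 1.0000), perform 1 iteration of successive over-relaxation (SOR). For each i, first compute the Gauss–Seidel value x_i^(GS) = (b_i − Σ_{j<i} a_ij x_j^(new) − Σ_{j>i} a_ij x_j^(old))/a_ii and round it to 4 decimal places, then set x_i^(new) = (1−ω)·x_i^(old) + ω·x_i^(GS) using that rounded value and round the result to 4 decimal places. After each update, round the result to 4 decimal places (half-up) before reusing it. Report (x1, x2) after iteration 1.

Iteration 1:
  x1: GS value = (-8 - (4)·1.0000) / (7) = -1.7143;  x1 ← (1−ω)·-3.0000 + ω·-1.7143 = -1.2000
  x2: GS value = (-11 - (3)·-1.2000) / (6) = -1.2333;  x2 ← (1−ω)·1.0000 + ω·-1.2333 = -2.1266

(-1.2000, -2.1266)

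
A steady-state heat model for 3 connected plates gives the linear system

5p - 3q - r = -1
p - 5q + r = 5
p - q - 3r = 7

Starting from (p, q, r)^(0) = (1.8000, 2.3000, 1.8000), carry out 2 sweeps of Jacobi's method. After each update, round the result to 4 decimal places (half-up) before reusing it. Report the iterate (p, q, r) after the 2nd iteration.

(-0.8680, -1.1920, -1.7267)

Iteration 1:
  p = (-1 - (-3)·2.3000 - (-1)·1.8000) / (5) = 1.5400
  q = (5 - (1)·1.8000 - (1)·1.8000) / (-5) = -0.2800
  r = (7 - (1)·1.8000 - (-1)·2.3000) / (-3) = -2.5000
Iteration 2:
  p = (-1 - (-3)·-0.2800 - (-1)·-2.5000) / (5) = -0.8680
  q = (5 - (1)·1.5400 - (1)·-2.5000) / (-5) = -1.1920
  r = (7 - (1)·1.5400 - (-1)·-0.2800) / (-3) = -1.7267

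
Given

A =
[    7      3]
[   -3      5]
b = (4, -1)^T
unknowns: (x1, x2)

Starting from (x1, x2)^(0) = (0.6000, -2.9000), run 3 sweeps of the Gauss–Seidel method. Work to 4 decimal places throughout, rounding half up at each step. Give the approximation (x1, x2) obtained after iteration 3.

Iteration 1:
  x1 = (4 - (3)·-2.9000) / (7) = 1.8143
  x2 = (-1 - (-3)·1.8143) / (5) = 0.8886
Iteration 2:
  x1 = (4 - (3)·0.8886) / (7) = 0.1906
  x2 = (-1 - (-3)·0.1906) / (5) = -0.0856
Iteration 3:
  x1 = (4 - (3)·-0.0856) / (7) = 0.6081
  x2 = (-1 - (-3)·0.6081) / (5) = 0.1649

(0.6081, 0.1649)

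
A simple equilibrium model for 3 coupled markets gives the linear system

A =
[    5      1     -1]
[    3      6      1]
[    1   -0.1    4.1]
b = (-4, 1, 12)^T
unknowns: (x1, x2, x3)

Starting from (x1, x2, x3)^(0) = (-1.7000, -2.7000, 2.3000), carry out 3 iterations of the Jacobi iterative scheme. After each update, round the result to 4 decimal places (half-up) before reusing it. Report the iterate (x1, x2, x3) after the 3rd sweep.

Iteration 1:
  x1 = (-4 - (1)·-2.7000 - (-1)·2.3000) / (5) = 0.2000
  x2 = (1 - (3)·-1.7000 - (1)·2.3000) / (6) = 0.6333
  x3 = (12 - (1)·-1.7000 - (-0.1)·-2.7000) / (4.1) = 3.2756
Iteration 2:
  x1 = (-4 - (1)·0.6333 - (-1)·3.2756) / (5) = -0.2715
  x2 = (1 - (3)·0.2000 - (1)·3.2756) / (6) = -0.4793
  x3 = (12 - (1)·0.2000 - (-0.1)·0.6333) / (4.1) = 2.8935
Iteration 3:
  x1 = (-4 - (1)·-0.4793 - (-1)·2.8935) / (5) = -0.1254
  x2 = (1 - (3)·-0.2715 - (1)·2.8935) / (6) = -0.1798
  x3 = (12 - (1)·-0.2715 - (-0.1)·-0.4793) / (4.1) = 2.9814

(-0.1254, -0.1798, 2.9814)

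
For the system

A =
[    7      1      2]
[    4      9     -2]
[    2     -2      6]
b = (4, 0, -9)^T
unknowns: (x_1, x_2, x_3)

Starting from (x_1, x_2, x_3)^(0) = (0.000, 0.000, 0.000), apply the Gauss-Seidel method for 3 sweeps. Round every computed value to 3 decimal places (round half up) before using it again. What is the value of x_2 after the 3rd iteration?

Iteration 1:
  x_1 = (4 - (1)·0.000 - (2)·0.000) / (7) = 0.571
  x_2 = (0 - (4)·0.571 - (-2)·0.000) / (9) = -0.254
  x_3 = (-9 - (2)·0.571 - (-2)·-0.254) / (6) = -1.775
Iteration 2:
  x_1 = (4 - (1)·-0.254 - (2)·-1.775) / (7) = 1.115
  x_2 = (0 - (4)·1.115 - (-2)·-1.775) / (9) = -0.890
  x_3 = (-9 - (2)·1.115 - (-2)·-0.890) / (6) = -2.168
Iteration 3:
  x_1 = (4 - (1)·-0.890 - (2)·-2.168) / (7) = 1.318
  x_2 = (0 - (4)·1.318 - (-2)·-2.168) / (9) = -1.068
  x_3 = (-9 - (2)·1.318 - (-2)·-1.068) / (6) = -2.295

-1.068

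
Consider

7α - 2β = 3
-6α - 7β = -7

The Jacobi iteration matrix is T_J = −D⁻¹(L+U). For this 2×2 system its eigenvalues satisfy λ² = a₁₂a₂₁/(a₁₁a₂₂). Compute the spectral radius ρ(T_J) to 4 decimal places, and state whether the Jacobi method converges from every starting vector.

0.4949

a₁₂a₂₁/(a₁₁a₂₂) = (-2)·(-6) / ((7)·(-7)) = -0.244898
ρ = √|-0.244898| = √0.244898 = 0.4949
ρ < 1, so Jacobi converges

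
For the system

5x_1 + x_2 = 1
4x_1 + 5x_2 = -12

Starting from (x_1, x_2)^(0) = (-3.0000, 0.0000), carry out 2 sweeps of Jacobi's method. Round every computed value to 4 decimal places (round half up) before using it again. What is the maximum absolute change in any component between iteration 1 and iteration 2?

Iteration 1:
  x_1 = (1 - (1)·0.0000) / (5) = 0.2000
  x_2 = (-12 - (4)·-3.0000) / (5) = 0.0000
Iteration 2:
  x_1 = (1 - (1)·0.0000) / (5) = 0.2000
  x_2 = (-12 - (4)·0.2000) / (5) = -2.5600
Change: (0.0000, -2.5600) → max |·| = 2.5600

2.5600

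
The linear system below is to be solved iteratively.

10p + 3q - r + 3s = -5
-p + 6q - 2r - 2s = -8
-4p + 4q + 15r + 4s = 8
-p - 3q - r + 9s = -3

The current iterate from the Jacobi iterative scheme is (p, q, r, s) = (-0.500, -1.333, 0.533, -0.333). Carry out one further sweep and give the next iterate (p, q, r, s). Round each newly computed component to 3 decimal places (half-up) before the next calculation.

One sweep:
  p = (-5 - (3)·-1.333 - (-1)·0.533 - (3)·-0.333) / (10) = 0.053
  q = (-8 - (-1)·-0.500 - (-2)·0.533 - (-2)·-0.333) / (6) = -1.350
  r = (8 - (-4)·-0.500 - (4)·-1.333 - (4)·-0.333) / (15) = 0.844
  s = (-3 - (-1)·-0.500 - (-3)·-1.333 - (-1)·0.533) / (9) = -0.774

(0.053, -1.350, 0.844, -0.774)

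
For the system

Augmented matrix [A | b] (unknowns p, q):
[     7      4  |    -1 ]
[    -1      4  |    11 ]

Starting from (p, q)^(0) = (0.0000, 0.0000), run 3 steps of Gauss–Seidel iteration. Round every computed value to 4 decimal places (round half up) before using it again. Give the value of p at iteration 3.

Iteration 1:
  p = (-1 - (4)·0.0000) / (7) = -0.1429
  q = (11 - (-1)·-0.1429) / (4) = 2.7143
Iteration 2:
  p = (-1 - (4)·2.7143) / (7) = -1.6939
  q = (11 - (-1)·-1.6939) / (4) = 2.3265
Iteration 3:
  p = (-1 - (4)·2.3265) / (7) = -1.4723
  q = (11 - (-1)·-1.4723) / (4) = 2.3819

-1.4723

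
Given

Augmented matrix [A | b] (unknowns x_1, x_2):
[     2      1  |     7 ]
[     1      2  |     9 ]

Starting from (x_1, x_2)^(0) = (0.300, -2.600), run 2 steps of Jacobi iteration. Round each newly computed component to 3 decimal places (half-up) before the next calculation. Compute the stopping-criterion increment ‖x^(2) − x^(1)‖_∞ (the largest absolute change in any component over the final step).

Iteration 1:
  x_1 = (7 - (1)·-2.600) / (2) = 4.800
  x_2 = (9 - (1)·0.300) / (2) = 4.350
Iteration 2:
  x_1 = (7 - (1)·4.350) / (2) = 1.325
  x_2 = (9 - (1)·4.800) / (2) = 2.100
Change: (-3.475, -2.250) → max |·| = 3.475

3.475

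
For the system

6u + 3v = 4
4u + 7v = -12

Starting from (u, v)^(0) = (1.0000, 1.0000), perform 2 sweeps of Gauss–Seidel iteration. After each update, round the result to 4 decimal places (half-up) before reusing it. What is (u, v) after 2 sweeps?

(1.5714, -2.6122)

Iteration 1:
  u = (4 - (3)·1.0000) / (6) = 0.1667
  v = (-12 - (4)·0.1667) / (7) = -1.8095
Iteration 2:
  u = (4 - (3)·-1.8095) / (6) = 1.5714
  v = (-12 - (4)·1.5714) / (7) = -2.6122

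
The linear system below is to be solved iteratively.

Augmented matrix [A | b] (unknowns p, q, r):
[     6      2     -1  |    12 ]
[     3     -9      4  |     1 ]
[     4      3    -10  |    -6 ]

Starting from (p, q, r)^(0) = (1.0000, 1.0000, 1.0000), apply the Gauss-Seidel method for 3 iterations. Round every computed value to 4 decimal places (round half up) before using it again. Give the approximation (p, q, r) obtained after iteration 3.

Iteration 1:
  p = (12 - (2)·1.0000 - (-1)·1.0000) / (6) = 1.8333
  q = (1 - (3)·1.8333 - (4)·1.0000) / (-9) = 0.9444
  r = (-6 - (4)·1.8333 - (3)·0.9444) / (-10) = 1.6166
Iteration 2:
  p = (12 - (2)·0.9444 - (-1)·1.6166) / (6) = 1.9546
  q = (1 - (3)·1.9546 - (4)·1.6166) / (-9) = 1.2589
  r = (-6 - (4)·1.9546 - (3)·1.2589) / (-10) = 1.7595
Iteration 3:
  p = (12 - (2)·1.2589 - (-1)·1.7595) / (6) = 1.8736
  q = (1 - (3)·1.8736 - (4)·1.7595) / (-9) = 1.2954
  r = (-6 - (4)·1.8736 - (3)·1.2954) / (-10) = 1.7381

(1.8736, 1.2954, 1.7381)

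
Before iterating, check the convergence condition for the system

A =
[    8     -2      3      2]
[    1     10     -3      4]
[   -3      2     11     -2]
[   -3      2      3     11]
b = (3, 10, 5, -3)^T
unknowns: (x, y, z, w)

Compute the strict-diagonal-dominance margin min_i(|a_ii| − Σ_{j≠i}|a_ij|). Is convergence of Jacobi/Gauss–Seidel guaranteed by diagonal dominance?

row 1: |8| − (2+3+2) = 1
row 2: |10| − (1+3+4) = 2
row 3: |11| − (3+2+2) = 4
row 4: |11| − (3+2+3) = 3
minimum over rows = 1 → strictly diagonally dominant (convergence guaranteed)

1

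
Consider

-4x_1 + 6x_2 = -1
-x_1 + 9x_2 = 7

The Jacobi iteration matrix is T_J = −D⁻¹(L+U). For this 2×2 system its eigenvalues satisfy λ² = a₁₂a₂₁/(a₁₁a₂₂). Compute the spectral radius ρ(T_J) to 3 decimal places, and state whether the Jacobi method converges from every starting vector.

a₁₂a₂₁/(a₁₁a₂₂) = (6)·(-1) / ((-4)·(9)) = 0.166667
ρ = √|0.166667| = √0.166667 = 0.408
ρ < 1, so Jacobi converges

0.408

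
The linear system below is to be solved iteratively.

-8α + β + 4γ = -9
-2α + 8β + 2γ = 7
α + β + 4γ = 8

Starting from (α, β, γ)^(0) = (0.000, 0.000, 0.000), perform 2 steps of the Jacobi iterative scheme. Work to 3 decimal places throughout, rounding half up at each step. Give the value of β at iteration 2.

0.656

Iteration 1:
  α = (-9 - (1)·0.000 - (4)·0.000) / (-8) = 1.125
  β = (7 - (-2)·0.000 - (2)·0.000) / (8) = 0.875
  γ = (8 - (1)·0.000 - (1)·0.000) / (4) = 2.000
Iteration 2:
  α = (-9 - (1)·0.875 - (4)·2.000) / (-8) = 2.234
  β = (7 - (-2)·1.125 - (2)·2.000) / (8) = 0.656
  γ = (8 - (1)·1.125 - (1)·0.875) / (4) = 1.500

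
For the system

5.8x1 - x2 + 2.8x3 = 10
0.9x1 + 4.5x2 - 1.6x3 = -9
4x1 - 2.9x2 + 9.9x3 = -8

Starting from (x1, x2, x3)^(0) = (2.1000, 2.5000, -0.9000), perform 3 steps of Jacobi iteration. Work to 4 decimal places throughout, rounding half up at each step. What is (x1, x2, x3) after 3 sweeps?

Iteration 1:
  x1 = (10 - (-1)·2.5000 - (2.8)·-0.9000) / (5.8) = 2.5897
  x2 = (-9 - (0.9)·2.1000 - (-1.6)·-0.9000) / (4.5) = -2.7400
  x3 = (-8 - (4)·2.1000 - (-2.9)·2.5000) / (9.9) = -0.9242
Iteration 2:
  x1 = (10 - (-1)·-2.7400 - (2.8)·-0.9242) / (5.8) = 1.6979
  x2 = (-9 - (0.9)·2.5897 - (-1.6)·-0.9242) / (4.5) = -2.8465
  x3 = (-8 - (4)·2.5897 - (-2.9)·-2.7400) / (9.9) = -2.6571
Iteration 3:
  x1 = (10 - (-1)·-2.8465 - (2.8)·-2.6571) / (5.8) = 2.5161
  x2 = (-9 - (0.9)·1.6979 - (-1.6)·-2.6571) / (4.5) = -3.2843
  x3 = (-8 - (4)·1.6979 - (-2.9)·-2.8465) / (9.9) = -2.3279

(2.5161, -3.2843, -2.3279)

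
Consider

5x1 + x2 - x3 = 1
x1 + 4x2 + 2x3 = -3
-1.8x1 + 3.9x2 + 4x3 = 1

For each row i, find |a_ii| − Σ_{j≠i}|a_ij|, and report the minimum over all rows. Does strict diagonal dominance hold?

-1.7

row 1: |5| − (1+1) = 3
row 2: |4| − (1+2) = 1
row 3: |4| − (1.8+3.9) = -1.7
minimum over rows = -1.7 → not strictly diagonally dominant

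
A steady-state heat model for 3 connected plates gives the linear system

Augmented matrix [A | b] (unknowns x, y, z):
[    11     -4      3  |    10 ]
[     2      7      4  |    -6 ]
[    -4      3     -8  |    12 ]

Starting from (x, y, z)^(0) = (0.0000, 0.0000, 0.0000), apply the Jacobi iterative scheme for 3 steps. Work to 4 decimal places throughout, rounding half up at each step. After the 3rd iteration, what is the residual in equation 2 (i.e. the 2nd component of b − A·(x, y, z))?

Iteration 1:
  x = (10 - (-4)·0.0000 - (3)·0.0000) / (11) = 0.9091
  y = (-6 - (2)·0.0000 - (4)·0.0000) / (7) = -0.8571
  z = (12 - (-4)·0.0000 - (3)·0.0000) / (-8) = -1.5000
Iteration 2:
  x = (10 - (-4)·-0.8571 - (3)·-1.5000) / (11) = 1.0065
  y = (-6 - (2)·0.9091 - (4)·-1.5000) / (7) = -0.2597
  z = (12 - (-4)·0.9091 - (3)·-0.8571) / (-8) = -2.2760
Iteration 3:
  x = (10 - (-4)·-0.2597 - (3)·-2.2760) / (11) = 1.4354
  y = (-6 - (2)·1.0065 - (4)·-2.2760) / (7) = 0.1559
  z = (12 - (-4)·1.0065 - (3)·-0.2597) / (-8) = -2.1006
Residual b − A·x = (1.1360, -1.5597, 0.4691)

-1.5597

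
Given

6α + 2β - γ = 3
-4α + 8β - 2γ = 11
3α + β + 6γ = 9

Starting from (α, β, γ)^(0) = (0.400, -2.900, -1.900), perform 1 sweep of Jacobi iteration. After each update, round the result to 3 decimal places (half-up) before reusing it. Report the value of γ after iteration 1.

Iteration 1:
  α = (3 - (2)·-2.900 - (-1)·-1.900) / (6) = 1.150
  β = (11 - (-4)·0.400 - (-2)·-1.900) / (8) = 1.100
  γ = (9 - (3)·0.400 - (1)·-2.900) / (6) = 1.783

1.783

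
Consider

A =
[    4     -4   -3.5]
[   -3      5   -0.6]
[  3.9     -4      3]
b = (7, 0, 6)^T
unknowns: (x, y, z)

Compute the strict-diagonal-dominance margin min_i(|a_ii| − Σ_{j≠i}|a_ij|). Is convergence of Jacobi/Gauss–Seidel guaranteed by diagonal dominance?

row 1: |4| − (4+3.5) = -3.5
row 2: |5| − (3+0.6) = 1.4
row 3: |3| − (3.9+4) = -4.9
minimum over rows = -4.9 → not strictly diagonally dominant

-4.9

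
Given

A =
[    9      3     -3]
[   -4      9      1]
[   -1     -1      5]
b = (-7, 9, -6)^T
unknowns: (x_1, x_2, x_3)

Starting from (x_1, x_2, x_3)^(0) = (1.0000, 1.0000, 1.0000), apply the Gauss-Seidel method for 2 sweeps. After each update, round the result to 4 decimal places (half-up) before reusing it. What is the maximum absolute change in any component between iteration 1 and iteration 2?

0.5967

Iteration 1:
  x_1 = (-7 - (3)·1.0000 - (-3)·1.0000) / (9) = -0.7778
  x_2 = (9 - (-4)·-0.7778 - (1)·1.0000) / (9) = 0.5432
  x_3 = (-6 - (-1)·-0.7778 - (-1)·0.5432) / (5) = -1.2469
Iteration 2:
  x_1 = (-7 - (3)·0.5432 - (-3)·-1.2469) / (9) = -1.3745
  x_2 = (9 - (-4)·-1.3745 - (1)·-1.2469) / (9) = 0.5277
  x_3 = (-6 - (-1)·-1.3745 - (-1)·0.5277) / (5) = -1.3694
Change: (-0.5967, -0.0155, -0.1225) → max |·| = 0.5967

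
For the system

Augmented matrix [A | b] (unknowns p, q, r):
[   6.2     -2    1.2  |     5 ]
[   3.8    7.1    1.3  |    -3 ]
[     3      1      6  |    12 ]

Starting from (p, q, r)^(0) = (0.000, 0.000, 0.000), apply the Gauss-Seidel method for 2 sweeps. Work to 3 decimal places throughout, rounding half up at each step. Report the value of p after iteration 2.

Iteration 1:
  p = (5 - (-2)·0.000 - (1.2)·0.000) / (6.2) = 0.806
  q = (-3 - (3.8)·0.806 - (1.3)·0.000) / (7.1) = -0.854
  r = (12 - (3)·0.806 - (1)·-0.854) / (6) = 1.739
Iteration 2:
  p = (5 - (-2)·-0.854 - (1.2)·1.739) / (6.2) = 0.194
  q = (-3 - (3.8)·0.194 - (1.3)·1.739) / (7.1) = -0.845
  r = (12 - (3)·0.194 - (1)·-0.845) / (6) = 2.044

0.194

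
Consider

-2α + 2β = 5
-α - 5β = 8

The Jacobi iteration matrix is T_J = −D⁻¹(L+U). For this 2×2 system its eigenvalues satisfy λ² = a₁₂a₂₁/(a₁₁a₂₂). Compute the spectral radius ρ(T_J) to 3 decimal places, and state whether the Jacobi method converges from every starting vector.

a₁₂a₂₁/(a₁₁a₂₂) = (2)·(-1) / ((-2)·(-5)) = -0.200000
ρ = √|-0.200000| = √0.200000 = 0.447
ρ < 1, so Jacobi converges

0.447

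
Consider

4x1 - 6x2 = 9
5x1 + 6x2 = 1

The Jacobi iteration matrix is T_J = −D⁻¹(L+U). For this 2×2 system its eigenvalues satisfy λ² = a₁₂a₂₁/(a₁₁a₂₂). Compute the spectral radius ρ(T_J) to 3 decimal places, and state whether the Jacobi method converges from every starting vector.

1.118

a₁₂a₂₁/(a₁₁a₂₂) = (-6)·(5) / ((4)·(6)) = -1.250000
ρ = √|-1.250000| = √1.250000 = 1.118
ρ > 1, so Jacobi diverges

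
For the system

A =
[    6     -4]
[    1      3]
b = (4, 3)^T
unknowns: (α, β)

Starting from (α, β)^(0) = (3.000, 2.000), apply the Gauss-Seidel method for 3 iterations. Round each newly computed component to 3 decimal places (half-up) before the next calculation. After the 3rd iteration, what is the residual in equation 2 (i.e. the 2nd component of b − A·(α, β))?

0.001

Iteration 1:
  α = (4 - (-4)·2.000) / (6) = 2.000
  β = (3 - (1)·2.000) / (3) = 0.333
Iteration 2:
  α = (4 - (-4)·0.333) / (6) = 0.889
  β = (3 - (1)·0.889) / (3) = 0.704
Iteration 3:
  α = (4 - (-4)·0.704) / (6) = 1.136
  β = (3 - (1)·1.136) / (3) = 0.621
Residual b − A·x = (-0.332, 0.001)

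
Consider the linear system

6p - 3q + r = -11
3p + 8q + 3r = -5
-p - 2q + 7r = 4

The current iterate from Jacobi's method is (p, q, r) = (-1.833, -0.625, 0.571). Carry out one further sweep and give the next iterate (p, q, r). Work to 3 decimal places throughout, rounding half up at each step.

(-2.241, -0.152, 0.131)

One sweep:
  p = (-11 - (-3)·-0.625 - (1)·0.571) / (6) = -2.241
  q = (-5 - (3)·-1.833 - (3)·0.571) / (8) = -0.152
  r = (4 - (-1)·-1.833 - (-2)·-0.625) / (7) = 0.131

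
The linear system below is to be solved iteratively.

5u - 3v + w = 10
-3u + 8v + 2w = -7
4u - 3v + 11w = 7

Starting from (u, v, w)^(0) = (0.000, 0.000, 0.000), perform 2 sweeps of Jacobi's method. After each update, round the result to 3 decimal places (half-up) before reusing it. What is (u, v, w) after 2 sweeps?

(1.348, -0.284, -0.330)

Iteration 1:
  u = (10 - (-3)·0.000 - (1)·0.000) / (5) = 2.000
  v = (-7 - (-3)·0.000 - (2)·0.000) / (8) = -0.875
  w = (7 - (4)·0.000 - (-3)·0.000) / (11) = 0.636
Iteration 2:
  u = (10 - (-3)·-0.875 - (1)·0.636) / (5) = 1.348
  v = (-7 - (-3)·2.000 - (2)·0.636) / (8) = -0.284
  w = (7 - (4)·2.000 - (-3)·-0.875) / (11) = -0.330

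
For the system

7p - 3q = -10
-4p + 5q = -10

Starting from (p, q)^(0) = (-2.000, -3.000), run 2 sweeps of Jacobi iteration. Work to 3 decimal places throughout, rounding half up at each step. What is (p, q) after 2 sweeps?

(-2.971, -4.171)

Iteration 1:
  p = (-10 - (-3)·-3.000) / (7) = -2.714
  q = (-10 - (-4)·-2.000) / (5) = -3.600
Iteration 2:
  p = (-10 - (-3)·-3.600) / (7) = -2.971
  q = (-10 - (-4)·-2.714) / (5) = -4.171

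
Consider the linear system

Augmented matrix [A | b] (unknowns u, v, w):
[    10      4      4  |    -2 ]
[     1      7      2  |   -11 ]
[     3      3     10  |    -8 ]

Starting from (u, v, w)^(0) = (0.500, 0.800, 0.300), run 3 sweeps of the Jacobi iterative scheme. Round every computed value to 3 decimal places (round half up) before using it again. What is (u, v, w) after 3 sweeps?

Iteration 1:
  u = (-2 - (4)·0.800 - (4)·0.300) / (10) = -0.640
  v = (-11 - (1)·0.500 - (2)·0.300) / (7) = -1.729
  w = (-8 - (3)·0.500 - (3)·0.800) / (10) = -1.190
Iteration 2:
  u = (-2 - (4)·-1.729 - (4)·-1.190) / (10) = 0.968
  v = (-11 - (1)·-0.640 - (2)·-1.190) / (7) = -1.140
  w = (-8 - (3)·-0.640 - (3)·-1.729) / (10) = -0.089
Iteration 3:
  u = (-2 - (4)·-1.140 - (4)·-0.089) / (10) = 0.292
  v = (-11 - (1)·0.968 - (2)·-0.089) / (7) = -1.684
  w = (-8 - (3)·0.968 - (3)·-1.140) / (10) = -0.748

(0.292, -1.684, -0.748)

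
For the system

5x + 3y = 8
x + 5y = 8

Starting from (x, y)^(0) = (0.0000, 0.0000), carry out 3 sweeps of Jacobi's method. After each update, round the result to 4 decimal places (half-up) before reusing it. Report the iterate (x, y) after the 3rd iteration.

Iteration 1:
  x = (8 - (3)·0.0000) / (5) = 1.6000
  y = (8 - (1)·0.0000) / (5) = 1.6000
Iteration 2:
  x = (8 - (3)·1.6000) / (5) = 0.6400
  y = (8 - (1)·1.6000) / (5) = 1.2800
Iteration 3:
  x = (8 - (3)·1.2800) / (5) = 0.8320
  y = (8 - (1)·0.6400) / (5) = 1.4720

(0.8320, 1.4720)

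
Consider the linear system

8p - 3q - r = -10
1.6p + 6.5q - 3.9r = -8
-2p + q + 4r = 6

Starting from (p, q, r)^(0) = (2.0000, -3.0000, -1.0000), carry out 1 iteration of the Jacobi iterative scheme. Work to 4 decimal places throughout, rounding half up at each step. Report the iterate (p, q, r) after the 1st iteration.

(-2.5000, -2.3231, 3.2500)

Iteration 1:
  p = (-10 - (-3)·-3.0000 - (-1)·-1.0000) / (8) = -2.5000
  q = (-8 - (1.6)·2.0000 - (-3.9)·-1.0000) / (6.5) = -2.3231
  r = (6 - (-2)·2.0000 - (1)·-3.0000) / (4) = 3.2500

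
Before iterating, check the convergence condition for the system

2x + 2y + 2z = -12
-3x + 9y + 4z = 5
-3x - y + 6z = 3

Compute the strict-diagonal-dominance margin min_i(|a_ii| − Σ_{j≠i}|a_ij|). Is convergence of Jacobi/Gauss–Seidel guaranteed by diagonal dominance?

row 1: |2| − (2+2) = -2
row 2: |9| − (3+4) = 2
row 3: |6| − (3+1) = 2
minimum over rows = -2 → not strictly diagonally dominant

-2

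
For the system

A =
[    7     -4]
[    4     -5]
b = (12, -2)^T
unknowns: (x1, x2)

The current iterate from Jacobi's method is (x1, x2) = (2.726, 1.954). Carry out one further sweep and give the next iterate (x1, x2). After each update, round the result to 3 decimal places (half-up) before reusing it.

(2.831, 2.581)

One sweep:
  x1 = (12 - (-4)·1.954) / (7) = 2.831
  x2 = (-2 - (4)·2.726) / (-5) = 2.581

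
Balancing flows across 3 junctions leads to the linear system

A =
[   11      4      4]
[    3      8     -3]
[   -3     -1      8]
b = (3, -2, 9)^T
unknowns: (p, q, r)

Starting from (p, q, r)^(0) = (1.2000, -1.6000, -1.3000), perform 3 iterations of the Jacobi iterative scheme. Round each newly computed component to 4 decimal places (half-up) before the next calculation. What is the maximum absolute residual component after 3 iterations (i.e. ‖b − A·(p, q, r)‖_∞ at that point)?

0.6924

Iteration 1:
  p = (3 - (4)·-1.6000 - (4)·-1.3000) / (11) = 1.3273
  q = (-2 - (3)·1.2000 - (-3)·-1.3000) / (8) = -1.1875
  r = (9 - (-3)·1.2000 - (-1)·-1.6000) / (8) = 1.3750
Iteration 2:
  p = (3 - (4)·-1.1875 - (4)·1.3750) / (11) = 0.2045
  q = (-2 - (3)·1.3273 - (-3)·1.3750) / (8) = -0.2321
  r = (9 - (-3)·1.3273 - (-1)·-1.1875) / (8) = 1.4743
Iteration 3:
  p = (3 - (4)·-0.2321 - (4)·1.4743) / (11) = -0.1790
  q = (-2 - (3)·0.2045 - (-3)·1.4743) / (8) = 0.2262
  r = (9 - (-3)·0.2045 - (-1)·-0.2321) / (8) = 1.1727
Residual b − A·x = (-0.6266, 0.2455, -0.6924); ∞-norm = 0.6924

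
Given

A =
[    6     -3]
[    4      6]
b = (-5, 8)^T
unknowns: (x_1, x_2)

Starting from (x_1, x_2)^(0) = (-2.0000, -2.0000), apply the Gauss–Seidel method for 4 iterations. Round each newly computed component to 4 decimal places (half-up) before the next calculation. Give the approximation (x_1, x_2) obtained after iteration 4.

(-0.0617, 1.3745)

Iteration 1:
  x_1 = (-5 - (-3)·-2.0000) / (6) = -1.8333
  x_2 = (8 - (4)·-1.8333) / (6) = 2.5555
Iteration 2:
  x_1 = (-5 - (-3)·2.5555) / (6) = 0.4444
  x_2 = (8 - (4)·0.4444) / (6) = 1.0371
Iteration 3:
  x_1 = (-5 - (-3)·1.0371) / (6) = -0.3148
  x_2 = (8 - (4)·-0.3148) / (6) = 1.5432
Iteration 4:
  x_1 = (-5 - (-3)·1.5432) / (6) = -0.0617
  x_2 = (8 - (4)·-0.0617) / (6) = 1.3745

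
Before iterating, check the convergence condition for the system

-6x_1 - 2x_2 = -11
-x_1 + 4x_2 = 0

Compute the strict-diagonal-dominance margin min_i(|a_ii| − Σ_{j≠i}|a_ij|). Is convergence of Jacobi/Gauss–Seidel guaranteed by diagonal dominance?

row 1: |-6| − (2) = 4
row 2: |4| − (1) = 3
minimum over rows = 3 → strictly diagonally dominant (convergence guaranteed)

3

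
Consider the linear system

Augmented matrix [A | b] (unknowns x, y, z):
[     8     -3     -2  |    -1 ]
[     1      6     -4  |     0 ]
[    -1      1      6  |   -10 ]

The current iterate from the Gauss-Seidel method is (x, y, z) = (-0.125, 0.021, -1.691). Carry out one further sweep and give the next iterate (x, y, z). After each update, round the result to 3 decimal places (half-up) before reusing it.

One sweep:
  x = (-1 - (-3)·0.021 - (-2)·-1.691) / (8) = -0.540
  y = (0 - (1)·-0.540 - (-4)·-1.691) / (6) = -1.037
  z = (-10 - (-1)·-0.540 - (1)·-1.037) / (6) = -1.584

(-0.540, -1.037, -1.584)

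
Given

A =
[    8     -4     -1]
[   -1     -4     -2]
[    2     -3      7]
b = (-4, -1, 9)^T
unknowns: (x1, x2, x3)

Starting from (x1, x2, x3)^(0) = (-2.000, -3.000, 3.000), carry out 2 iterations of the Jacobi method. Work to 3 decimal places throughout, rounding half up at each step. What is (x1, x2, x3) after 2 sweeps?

(-0.804, 0.371, 1.429)

Iteration 1:
  x1 = (-4 - (-4)·-3.000 - (-1)·3.000) / (8) = -1.625
  x2 = (-1 - (-1)·-2.000 - (-2)·3.000) / (-4) = -0.750
  x3 = (9 - (2)·-2.000 - (-3)·-3.000) / (7) = 0.571
Iteration 2:
  x1 = (-4 - (-4)·-0.750 - (-1)·0.571) / (8) = -0.804
  x2 = (-1 - (-1)·-1.625 - (-2)·0.571) / (-4) = 0.371
  x3 = (9 - (2)·-1.625 - (-3)·-0.750) / (7) = 1.429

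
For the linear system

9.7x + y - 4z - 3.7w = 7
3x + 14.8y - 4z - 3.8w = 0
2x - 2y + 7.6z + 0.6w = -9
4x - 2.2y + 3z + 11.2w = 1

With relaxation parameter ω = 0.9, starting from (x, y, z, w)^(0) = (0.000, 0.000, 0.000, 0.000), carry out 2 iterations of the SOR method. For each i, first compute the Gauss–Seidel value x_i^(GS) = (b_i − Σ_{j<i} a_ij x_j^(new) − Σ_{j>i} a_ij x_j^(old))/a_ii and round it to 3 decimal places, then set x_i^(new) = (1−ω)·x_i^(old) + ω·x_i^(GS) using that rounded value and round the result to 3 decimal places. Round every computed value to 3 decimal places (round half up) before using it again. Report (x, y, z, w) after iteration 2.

(0.314, -0.338, -1.356, 0.262)

Iteration 1:
  x: GS value = (7 - (1)·0.000 - (-4)·0.000 - (-3.7)·0.000) / (9.7) = 0.722;  x ← (1−ω)·0.000 + ω·0.722 = 0.650
  y: GS value = (0 - (3)·0.650 - (-4)·0.000 - (-3.8)·0.000) / (14.8) = -0.132;  y ← (1−ω)·0.000 + ω·-0.132 = -0.119
  z: GS value = (-9 - (2)·0.650 - (-2)·-0.119 - (0.6)·0.000) / (7.6) = -1.387;  z ← (1−ω)·0.000 + ω·-1.387 = -1.248
  w: GS value = (1 - (4)·0.650 - (-2.2)·-0.119 - (3)·-1.248) / (11.2) = 0.168;  w ← (1−ω)·0.000 + ω·0.168 = 0.151
Iteration 2:
  x: GS value = (7 - (1)·-0.119 - (-4)·-1.248 - (-3.7)·0.151) / (9.7) = 0.277;  x ← (1−ω)·0.650 + ω·0.277 = 0.314
  y: GS value = (0 - (3)·0.314 - (-4)·-1.248 - (-3.8)·0.151) / (14.8) = -0.362;  y ← (1−ω)·-0.119 + ω·-0.362 = -0.338
  z: GS value = (-9 - (2)·0.314 - (-2)·-0.338 - (0.6)·0.151) / (7.6) = -1.368;  z ← (1−ω)·-1.248 + ω·-1.368 = -1.356
  w: GS value = (1 - (4)·0.314 - (-2.2)·-0.338 - (3)·-1.356) / (11.2) = 0.274;  w ← (1−ω)·0.151 + ω·0.274 = 0.262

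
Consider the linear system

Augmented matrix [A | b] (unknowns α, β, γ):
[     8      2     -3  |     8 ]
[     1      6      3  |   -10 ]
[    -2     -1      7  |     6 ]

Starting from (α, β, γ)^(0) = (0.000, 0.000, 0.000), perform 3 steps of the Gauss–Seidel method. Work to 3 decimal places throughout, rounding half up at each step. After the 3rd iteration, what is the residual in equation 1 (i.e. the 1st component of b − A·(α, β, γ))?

Iteration 1:
  α = (8 - (2)·0.000 - (-3)·0.000) / (8) = 1.000
  β = (-10 - (1)·1.000 - (3)·0.000) / (6) = -1.833
  γ = (6 - (-2)·1.000 - (-1)·-1.833) / (7) = 0.881
Iteration 2:
  α = (8 - (2)·-1.833 - (-3)·0.881) / (8) = 1.789
  β = (-10 - (1)·1.789 - (3)·0.881) / (6) = -2.405
  γ = (6 - (-2)·1.789 - (-1)·-2.405) / (7) = 1.025
Iteration 3:
  α = (8 - (2)·-2.405 - (-3)·1.025) / (8) = 1.986
  β = (-10 - (1)·1.986 - (3)·1.025) / (6) = -2.510
  γ = (6 - (-2)·1.986 - (-1)·-2.510) / (7) = 1.066
Residual b − A·x = (0.330, -0.124, 0.000)

0.330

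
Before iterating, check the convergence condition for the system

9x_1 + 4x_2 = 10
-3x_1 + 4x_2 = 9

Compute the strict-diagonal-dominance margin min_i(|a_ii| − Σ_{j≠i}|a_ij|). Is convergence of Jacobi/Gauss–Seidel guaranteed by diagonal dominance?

row 1: |9| − (4) = 5
row 2: |4| − (3) = 1
minimum over rows = 1 → strictly diagonally dominant (convergence guaranteed)

1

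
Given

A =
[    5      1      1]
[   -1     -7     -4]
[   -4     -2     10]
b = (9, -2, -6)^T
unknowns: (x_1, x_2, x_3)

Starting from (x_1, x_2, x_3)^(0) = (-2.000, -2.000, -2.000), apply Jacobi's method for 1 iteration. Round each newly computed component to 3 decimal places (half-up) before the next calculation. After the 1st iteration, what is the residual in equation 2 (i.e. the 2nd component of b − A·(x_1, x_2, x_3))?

5.398

Iteration 1:
  x_1 = (9 - (1)·-2.000 - (1)·-2.000) / (5) = 2.600
  x_2 = (-2 - (-1)·-2.000 - (-4)·-2.000) / (-7) = 1.714
  x_3 = (-6 - (-4)·-2.000 - (-2)·-2.000) / (10) = -1.800
Residual b − A·x = (-3.914, 5.398, 25.828)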